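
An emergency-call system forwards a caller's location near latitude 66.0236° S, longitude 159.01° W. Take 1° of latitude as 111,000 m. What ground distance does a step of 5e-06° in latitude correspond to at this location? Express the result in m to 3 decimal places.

Along a meridian 5e-06° is 5e-06 × 111000 = 0.555 m.

0.555 m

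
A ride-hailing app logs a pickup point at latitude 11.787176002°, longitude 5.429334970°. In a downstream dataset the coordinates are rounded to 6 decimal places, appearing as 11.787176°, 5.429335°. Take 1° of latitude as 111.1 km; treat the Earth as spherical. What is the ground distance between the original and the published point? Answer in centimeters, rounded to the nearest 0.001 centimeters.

0.327 centimeters

The latitude changed by +0.000000002° and the longitude by -0.000000030°.
North–south shift: 0.000000002 × 111100 = 0.0002222 m.
E–W at 11.7872°: -0.000000030° × 111100 × cos 11.7872° = -0.000000030 × 111100 × 0.9789 ≈ -0.00326272 m.
Distance: √(0.0002222² + 0.00326272²) ≈ 0.00327027 m.
That is 0.00327027 m = 0.32703 cm.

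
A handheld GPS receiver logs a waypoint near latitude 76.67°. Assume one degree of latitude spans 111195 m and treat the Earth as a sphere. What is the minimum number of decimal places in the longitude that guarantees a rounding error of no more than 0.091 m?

6

At 76.67° one degree of longitude covers 111195 × cos 76.67° ≈ 111195 × 0.2306 ≈ 25637 m.
N decimal places → at most half a unit in the last place, 0.5 × 10⁻ᴺ° = 25637/2 × 10⁻ᴺ m.
Setting 12818.5 × 10⁻ᴺ ≤ 0.091 gives 10ᴺ ≥ 1.409e+05, i.e. N ≥ 5.15.
N = 5 would give 0.128 m (too coarse); N = 6 gives 0.0128 m ≤ 0.091 m.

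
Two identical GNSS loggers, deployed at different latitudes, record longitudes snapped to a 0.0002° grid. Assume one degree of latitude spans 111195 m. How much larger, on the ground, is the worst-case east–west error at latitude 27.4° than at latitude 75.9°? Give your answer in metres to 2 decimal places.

With a 0.0002° grid the true value lies within half a step, ±0.0002°/2 = ±0.0001°, of the stored one.
At 27.4°: 0.0001° × 111195 × cos 27.4° = 0.0001 × 111195 × 0.8878 ≈ 9.8721 m.
At 75.9°: 0.0001° × 111195 × cos 75.9° = 0.0001 × 111195 × 0.2436 ≈ 2.7089 m.
Difference: 9.8721 − 2.7089 = 7.1632 m.

7.16 metres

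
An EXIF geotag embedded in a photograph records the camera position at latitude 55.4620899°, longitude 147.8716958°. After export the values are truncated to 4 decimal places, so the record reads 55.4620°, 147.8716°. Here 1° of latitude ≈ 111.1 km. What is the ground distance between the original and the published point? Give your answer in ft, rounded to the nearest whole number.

The latitude changed by +0.0000899° and the longitude by +0.0000958°.
North–south shift: 0.0000899 × 111100 = 9.98789 m.
East–west at this latitude: 0.0000958° × 111100 × cos 55.462° ≈ 0.0000958 × 62988.4 = 6.03429 m.
Combined displacement = (9.98789² + 6.03429²)^½ ≈ 11.6692 m.
Converting: 11.6692 m × 3.2808 ft/m ≈ 38.285 ft.

38 ft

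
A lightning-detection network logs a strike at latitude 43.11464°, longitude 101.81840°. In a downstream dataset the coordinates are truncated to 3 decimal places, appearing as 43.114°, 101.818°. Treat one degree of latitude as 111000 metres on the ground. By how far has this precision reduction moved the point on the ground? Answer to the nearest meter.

78 meters

The latitude changed by +0.00064° and the longitude by +0.00040°.
N–S: 0.00064° × 111000 m/° = 71.04 m.
E–W at 43.114°: 0.00040° × 111000 × cos 43.114° = 0.00040 × 111000 × 0.7300 ≈ 32.4118 m.
Distance: √(71.04² + 32.4118²) ≈ 78.0846 m.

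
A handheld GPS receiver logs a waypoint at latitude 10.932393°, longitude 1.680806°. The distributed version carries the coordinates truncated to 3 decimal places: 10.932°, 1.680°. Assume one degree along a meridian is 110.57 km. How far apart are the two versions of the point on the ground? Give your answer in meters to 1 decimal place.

97.7 meters

The latitude changed by +0.000393° and the longitude by +0.000806°.
North–south shift: 0.000393 × 110570 = 43.454 m.
East–west at this latitude: 0.000806° × 110570 × cos 10.932° ≈ 0.000806 × 108563 = 87.5022 m.
Distance: √(43.454² + 87.5022²) ≈ 97.6979 m.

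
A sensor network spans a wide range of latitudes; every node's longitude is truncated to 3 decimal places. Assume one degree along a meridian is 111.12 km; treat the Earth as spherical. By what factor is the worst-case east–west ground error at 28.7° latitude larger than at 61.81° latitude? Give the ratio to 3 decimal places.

Truncating at 3 decimal places can drop up to a full unit in the last place, so the longitude may be off by as much as 0.001°.
Error at 28.7° = 0.001° × 111120 × cos 28.7° ≈ 111.12 × 0.8771 = 97.468 m.
Error at 61.81° = 0.001° × 111120 × cos 61.81° ≈ 111.12 × 0.4724 = 52.493 m.
Ratio: 97.468 / 52.493 = cos 28.7° / cos 61.81° ≈ 1.8568.

1.857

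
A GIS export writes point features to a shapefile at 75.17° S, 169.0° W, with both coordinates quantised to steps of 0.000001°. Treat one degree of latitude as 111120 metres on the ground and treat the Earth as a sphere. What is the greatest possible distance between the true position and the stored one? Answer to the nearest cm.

6 cm

With a 0.000001° grid the true value lies within half a step, ±0.000001°/2 = ±5e-07°, of the stored one.
N–S: 5e-07° × 111120 m/° = 0.05556 m.
Longitude error → 5e-07 × 111120 × cos 75.17° = 5e-07 × 111120 × 0.2560 ≈ 0.0142207 m.
The two errors are perpendicular, so the maximum displacement is √(0.05556² + 0.0142207²) ≈ 0.057351 m.
That is 0.057351 m = 5.7351 cm.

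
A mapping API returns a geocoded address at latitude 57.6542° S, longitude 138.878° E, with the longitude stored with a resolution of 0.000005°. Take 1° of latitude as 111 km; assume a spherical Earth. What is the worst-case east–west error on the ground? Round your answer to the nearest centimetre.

With a 0.000005° grid the true value lies within half a step, ±0.000005°/2 = ±2.5e-06°, of the stored one.
Parallels shrink by cos φ, so at 57.6542° a degree of longitude is 111000 × 0.5350 ≈ 59388.1 m.
East–west error: 2.5e-06° × 59388.1 m/° ≈ 0.14847 m.
That is 0.14847 m = 14.847 cm.

15 centimetres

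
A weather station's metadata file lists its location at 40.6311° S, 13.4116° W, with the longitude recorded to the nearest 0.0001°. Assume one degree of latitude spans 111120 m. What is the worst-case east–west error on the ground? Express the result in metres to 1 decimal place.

4.2 metres

Rounding to 4 decimal places leaves the longitude within ±5e-05° of the true value.
One degree of longitude at 40.6311° is 111120 × cos 40.6311° ≈ 111120 × 0.7589 = 84331 m.
So at most 5e-05° × 84331 ≈ 4.21655 m east–west.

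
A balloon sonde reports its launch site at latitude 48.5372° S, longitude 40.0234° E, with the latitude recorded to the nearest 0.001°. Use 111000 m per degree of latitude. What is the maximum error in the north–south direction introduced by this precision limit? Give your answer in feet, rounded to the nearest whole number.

182 feet

Rounding to 3 decimal places leaves the latitude within ±0.0005° of the true value.
Along the meridian that is 0.0005° × 111000 m/° = 55.5 m.
In feet: 55.5 m ÷ 0.3048 ≈ 182.09 ft.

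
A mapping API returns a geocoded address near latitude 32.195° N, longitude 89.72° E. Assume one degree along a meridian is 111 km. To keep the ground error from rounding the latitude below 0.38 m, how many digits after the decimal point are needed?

One degree of latitude covers 111000 m.
With N decimal places the half-ulp bound is 0.5·10⁻ᴺ°, or 0.5·10⁻ᴺ × 111000 m on the ground.
Need 0.5 × 111000 × 10⁻ᴺ ≤ 0.38 → 10⁻ᴺ ≤ 6.847e-06, so N ≥ 5.16.
So 6 decimal places suffice (0.0555 m); 5 would allow up to 0.555 m.

6 decimal places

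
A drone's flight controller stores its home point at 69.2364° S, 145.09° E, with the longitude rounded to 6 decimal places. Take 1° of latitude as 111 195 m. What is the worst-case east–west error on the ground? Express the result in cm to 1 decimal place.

Rounding to 6 decimal places leaves the longitude within ±5e-07° of the true value.
One degree of longitude at 69.2364° is 111195 × cos 69.2364° ≈ 111195 × 0.3545 = 39420.1 m.
So at most 5e-07° × 39420.1 ≈ 0.01971 m east–west.
That is 0.01971 m = 1.971 cm.

2.0 cm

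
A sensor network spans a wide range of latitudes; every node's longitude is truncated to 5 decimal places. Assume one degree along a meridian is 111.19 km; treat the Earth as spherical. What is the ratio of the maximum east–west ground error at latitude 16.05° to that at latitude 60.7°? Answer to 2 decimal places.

1.96

Truncating at 5 decimal places can drop up to a full unit in the last place, so the longitude may be off by as much as 1e-05°.
Error at 16.05° = 1e-05° × 111190 × cos 16.05° ≈ 1.1119 × 0.9610 = 1.0686 m.
At 60.7°: 1e-05° × 111190 × cos 60.7° = 1e-05 × 111190 × 0.4894 ≈ 0.54414 m.
Ratio: 1.0686 / 0.54414 = cos 16.05° / cos 60.7° ≈ 1.9637.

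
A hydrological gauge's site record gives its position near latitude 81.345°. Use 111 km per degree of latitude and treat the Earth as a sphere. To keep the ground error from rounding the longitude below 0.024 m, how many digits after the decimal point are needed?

At 81.345° one degree of longitude covers 111000 × cos 81.345° ≈ 111000 × 0.1505 ≈ 16703.8 m.
Rounding to N decimal places gives at most 0.5 × 10⁻ᴺ degrees of error, i.e. 0.5 × 10⁻ᴺ × 16703.8 m.
Setting 8351.88 × 10⁻ᴺ ≤ 0.024 gives 10ᴺ ≥ 3.48e+05, i.e. N ≥ 5.54.
So 6 decimal places suffice (0.00835 m); 5 would allow up to 0.0835 m.

6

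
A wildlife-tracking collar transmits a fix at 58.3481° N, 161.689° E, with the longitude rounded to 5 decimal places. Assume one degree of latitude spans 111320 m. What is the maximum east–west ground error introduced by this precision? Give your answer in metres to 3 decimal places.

0.292 metres

Rounding to 5 decimal places leaves the longitude within ±5e-06° of the true value.
One degree of longitude at 58.3481° is 111320 × cos 58.3481° ≈ 111320 × 0.5248 = 58416 m.
So at most 5e-06° × 58416 ≈ 0.29208 m east–west.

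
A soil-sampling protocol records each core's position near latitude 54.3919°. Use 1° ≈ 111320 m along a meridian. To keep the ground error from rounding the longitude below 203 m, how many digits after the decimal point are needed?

At 54.3919° one degree of longitude covers 111320 × cos 54.3919° ≈ 111320 × 0.5822 ≈ 64814.7 m.
Rounding to N decimal places gives at most 0.5 × 10⁻ᴺ degrees of error, i.e. 0.5 × 10⁻ᴺ × 64814.7 m.
Need 0.5 × 64814.7 × 10⁻ᴺ ≤ 203 → 10⁻ᴺ ≤ 6.264e-03, so N ≥ 2.20.
So 3 decimal places suffice (32.4 m); 2 would allow up to 324 m.

3 decimal places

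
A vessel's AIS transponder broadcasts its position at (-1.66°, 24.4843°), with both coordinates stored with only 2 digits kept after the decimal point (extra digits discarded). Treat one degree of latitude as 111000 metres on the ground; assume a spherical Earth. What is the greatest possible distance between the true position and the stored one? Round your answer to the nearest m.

1569 m

Truncating at 2 decimal places can drop up to a full unit in the last place, so each coordinate may be off by as much as 0.01°.
North–south component: 0.01° × 111000 = 1110 m.
East–west component at 1.66°: 0.01° × 111000 × cos 1.66° ≈ 0.01 × 110953 ≈ 1109.53 m.
The two errors are perpendicular, so the maximum displacement is √(1110² + 1109.53²) ≈ 1569.45 m.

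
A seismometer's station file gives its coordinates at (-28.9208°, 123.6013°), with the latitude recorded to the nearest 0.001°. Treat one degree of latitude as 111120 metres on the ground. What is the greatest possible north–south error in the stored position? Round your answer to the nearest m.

Rounding to 3 decimal places leaves the latitude within ±0.0005° of the true value.
North–south distance: 0.0005° × 111120 m/° = 55.56 m.

56 m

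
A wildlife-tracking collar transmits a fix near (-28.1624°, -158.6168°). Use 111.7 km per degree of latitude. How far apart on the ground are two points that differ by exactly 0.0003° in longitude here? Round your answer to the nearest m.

30 m

One degree of longitude here spans 111700 × cos 28.1624° = 111700 × 0.8816 ≈ 98476.2 m; 0.0003° of that is 29.5429 m.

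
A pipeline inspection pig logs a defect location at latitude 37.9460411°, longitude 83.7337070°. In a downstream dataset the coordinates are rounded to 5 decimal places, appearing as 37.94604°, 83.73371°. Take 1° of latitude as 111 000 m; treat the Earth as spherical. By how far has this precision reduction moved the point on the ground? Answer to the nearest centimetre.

29 centimetres

Δlat = 37.9460411 − 37.94604 = +0.0000011°; Δlon = 83.7337070 − 83.73371 = -0.0000030°.
N–S: 0.0000011° × 111000 m/° = 0.1221 m.
East–west at this latitude: -0.0000030° × 111000 × cos 37.946° ≈ -0.0000030 × 87533.5 = -0.262601 m.
Combined displacement = (0.1221² + 0.262601²)^½ ≈ 0.289599 m.
That is 0.289599 m = 28.96 cm.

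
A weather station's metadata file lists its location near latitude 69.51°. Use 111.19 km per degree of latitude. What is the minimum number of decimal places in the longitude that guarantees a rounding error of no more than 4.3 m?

4 decimal places

At 69.51° one degree of longitude covers 111190 × cos 69.51° ≈ 111190 × 0.3500 ≈ 38921.4 m.
N decimal places → at most half a unit in the last place, 0.5 × 10⁻ᴺ° = 38921.4/2 × 10⁻ᴺ m.
Need 0.5 × 38921.4 × 10⁻ᴺ ≤ 4.3 → 10⁻ᴺ ≤ 2.210e-04, so N ≥ 3.66.
N = 3 would give 19.5 m (too coarse); N = 4 gives 1.95 m ≤ 4.3 m.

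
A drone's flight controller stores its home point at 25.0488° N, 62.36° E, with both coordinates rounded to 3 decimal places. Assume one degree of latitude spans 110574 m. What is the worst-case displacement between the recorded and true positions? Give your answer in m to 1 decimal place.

74.6 m

Rounding to 3 decimal places leaves each coordinate within ±0.0005° of the true value.
Latitude error → 0.0005 × 110574 = 55.287 m along the meridian.
East–west component at 25.0488°: 0.0005° × 110574 × cos 25.0488° ≈ 0.0005 × 100174 ≈ 50.0871 m.
The two errors are perpendicular, so the maximum displacement is √(55.287² + 50.0871²) ≈ 74.6014 m.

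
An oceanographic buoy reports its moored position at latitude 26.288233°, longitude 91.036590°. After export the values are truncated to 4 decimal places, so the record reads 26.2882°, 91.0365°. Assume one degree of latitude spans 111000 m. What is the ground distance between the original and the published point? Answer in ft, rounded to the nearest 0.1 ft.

The latitude changed by +0.000033° and the longitude by +0.000090°.
North–south shift: 0.000033 × 111000 = 3.663 m.
E–W at 26.2882°: 0.000090° × 111000 × cos 26.2882° = 0.000090 × 111000 × 0.8966 ≈ 8.95681 m.
Hypotenuse of the two orthogonal shifts: √(3.663² + 8.95681²) = 9.67688 m.
Converting: 9.67688 m × 3.2808 ft/m ≈ 31.748 ft.

31.7 ft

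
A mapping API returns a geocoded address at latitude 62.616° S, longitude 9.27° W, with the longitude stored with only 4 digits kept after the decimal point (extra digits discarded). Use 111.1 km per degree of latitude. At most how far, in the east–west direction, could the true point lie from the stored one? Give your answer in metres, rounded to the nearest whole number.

Truncating at 4 decimal places can drop up to a full unit in the last place, so the longitude may be off by as much as 0.0001°.
One degree of longitude at 62.616° is 111100 × cos 62.616° ≈ 111100 × 0.4600 = 51100.6 m.
Maximum E–W displacement: 0.0001 × 51100.6 = 5.11006 m.

5 metres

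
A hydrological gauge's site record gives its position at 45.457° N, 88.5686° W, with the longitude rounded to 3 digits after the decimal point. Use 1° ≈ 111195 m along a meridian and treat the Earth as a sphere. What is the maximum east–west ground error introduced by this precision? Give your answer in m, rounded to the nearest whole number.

Rounding to 3 decimal places leaves the longitude within ±0.0005° of the true value.
One degree of longitude at 45.457° is 111195 × cos 45.457° ≈ 111195 × 0.7014 = 77997.1 m.
Maximum E–W displacement: 0.0005 × 77997.1 = 38.9986 m.

39 m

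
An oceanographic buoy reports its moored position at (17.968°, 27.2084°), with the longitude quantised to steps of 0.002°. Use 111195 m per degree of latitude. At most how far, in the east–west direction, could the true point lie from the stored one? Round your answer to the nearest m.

106 m

With a 0.002° grid the true value lies within half a step, ±0.002°/2 = ±0.001°, of the stored one.
Parallels shrink by cos φ, so at 17.968° a degree of longitude is 111195 × 0.9512 ≈ 105772 m.
East–west error: 0.001° × 105772 m/° ≈ 105.772 m.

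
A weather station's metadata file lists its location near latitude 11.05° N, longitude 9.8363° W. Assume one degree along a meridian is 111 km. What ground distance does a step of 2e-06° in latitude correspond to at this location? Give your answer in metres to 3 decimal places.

2e-06° × 111000 m/° = 0.222 m.

0.222 metres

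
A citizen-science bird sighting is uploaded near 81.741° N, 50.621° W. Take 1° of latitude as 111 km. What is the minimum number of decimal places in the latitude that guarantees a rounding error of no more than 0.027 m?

7 decimal places

One degree of latitude covers 111000 m.
N decimal places → at most half a unit in the last place, 0.5 × 10⁻ᴺ° = 111000/2 × 10⁻ᴺ m.
Setting 55500 × 10⁻ᴺ ≤ 0.027 gives 10ᴺ ≥ 2.056e+06, i.e. N ≥ 6.31.
At 6 places the error can reach 0.0555 m, but 7 places keeps it to 0.00555 m.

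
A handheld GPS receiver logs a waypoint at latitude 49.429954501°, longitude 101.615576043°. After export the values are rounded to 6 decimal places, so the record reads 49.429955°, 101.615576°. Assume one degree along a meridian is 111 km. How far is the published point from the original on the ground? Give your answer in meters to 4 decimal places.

Δlat = 49.429954501 − 49.429955 = -0.000000499°; Δlon = 101.615576043 − 101.615576 = +0.000000043°.
N–S: -0.000000499° × 111000 m/° = -0.055389 m.
East–west at this latitude: 0.000000043° × 111000 × cos 49.43° ≈ 0.000000043 × 72191.9 = 0.00310425 m.
Combined displacement = (0.055389² + 0.00310425²)^½ ≈ 0.0554759 m.

0.0555 meters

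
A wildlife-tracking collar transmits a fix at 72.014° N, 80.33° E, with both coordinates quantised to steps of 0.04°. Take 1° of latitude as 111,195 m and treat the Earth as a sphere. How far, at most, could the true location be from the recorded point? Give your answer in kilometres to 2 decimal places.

2.33 kilometres

With a 0.04° grid the true value lies within half a step, ±0.04°/2 = ±0.02°, of the stored one.
North–south component: 0.02° × 111195 = 2223.9 m.
E–W at 72.014°: 0.02° × 111195 × cos 72.014° = 0.02 × 111195 × 0.3088 ≈ 686.706 m.
Combining orthogonally: (2223.9² + 686.706²)^½ ≈ 2327.51 m.
That is 2327.51 m = 2.3275 km.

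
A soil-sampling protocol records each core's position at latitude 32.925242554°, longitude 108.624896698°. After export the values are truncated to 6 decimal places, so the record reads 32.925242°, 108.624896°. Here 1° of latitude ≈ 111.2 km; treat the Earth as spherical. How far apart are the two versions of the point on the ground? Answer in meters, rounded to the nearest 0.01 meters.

0.09 meters

Δlat = 32.925242554 − 32.925242 = +0.000000554°; Δlon = 108.624896698 − 108.624896 = +0.000000698°.
North–south shift: 0.000000554 × 111200 = 0.0616048 m.
E–W at 32.9252°: 0.000000698° × 111200 × cos 32.9252° = 0.000000698 × 111200 × 0.8394 ≈ 0.0651507 m.
Hypotenuse of the two orthogonal shifts: √(0.0616048² + 0.0651507²) = 0.0896647 m.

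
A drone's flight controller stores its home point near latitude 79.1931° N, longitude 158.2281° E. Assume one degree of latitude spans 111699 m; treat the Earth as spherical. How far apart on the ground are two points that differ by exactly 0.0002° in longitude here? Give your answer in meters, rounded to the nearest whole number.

4 meters

One degree of longitude here spans 111699 × cos 79.1931° = 111699 × 0.1875 ≈ 20943.5 m; 0.0002° of that is 4.1887 m.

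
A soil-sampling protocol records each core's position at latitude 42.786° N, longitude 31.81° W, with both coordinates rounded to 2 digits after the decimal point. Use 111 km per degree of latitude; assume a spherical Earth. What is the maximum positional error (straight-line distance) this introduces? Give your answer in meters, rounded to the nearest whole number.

688 meters

Rounding to 2 decimal places leaves each coordinate within ±0.005° of the true value.
N–S: 0.005° × 111000 m/° = 555 m.
East–west component at 42.786°: 0.005° × 111000 × cos 42.786° ≈ 0.005 × 81462.4 ≈ 407.312 m.
The two errors are perpendicular, so the maximum displacement is √(555² + 407.312²) ≈ 688.424 m.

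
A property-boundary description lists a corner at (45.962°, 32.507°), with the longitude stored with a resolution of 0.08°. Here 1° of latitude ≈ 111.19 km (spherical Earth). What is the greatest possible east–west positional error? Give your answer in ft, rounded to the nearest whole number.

With a 0.08° grid the true value lies within half a step, ±0.08°/2 = ±0.04°, of the stored one.
Parallels shrink by cos φ, so at 45.962° a degree of longitude is 111190 × 0.6951 ≈ 77292.1 m.
Maximum E–W displacement: 0.04 × 77292.1 = 3091.68 m.
In feet: 3091.68 m ÷ 0.3048 ≈ 10143 ft.

10143 ft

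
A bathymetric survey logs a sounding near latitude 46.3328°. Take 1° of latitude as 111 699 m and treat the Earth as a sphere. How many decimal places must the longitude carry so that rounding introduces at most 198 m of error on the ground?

At 46.3328° one degree of longitude covers 111699 × cos 46.3328° ≈ 111699 × 0.6905 ≈ 77124.6 m.
N decimal places → at most half a unit in the last place, 0.5 × 10⁻ᴺ° = 77124.6/2 × 10⁻ᴺ m.
Need 0.5 × 77124.6 × 10⁻ᴺ ≤ 198 → 10⁻ᴺ ≤ 5.135e-03, so N ≥ 2.29.
At 2 places the error can reach 386 m, but 3 places keeps it to 38.6 m.

3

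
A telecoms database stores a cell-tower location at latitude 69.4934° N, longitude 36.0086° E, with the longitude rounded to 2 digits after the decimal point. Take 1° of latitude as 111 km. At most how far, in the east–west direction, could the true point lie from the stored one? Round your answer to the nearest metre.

194 metres

Rounding to 2 decimal places leaves the longitude within ±0.005° of the true value.
At latitude 69.4934° a degree of longitude spans 111000 m × cos 69.4934° = 111000 × 0.3503 ≈ 38885 m.
So at most 0.005° × 38885 ≈ 194.425 m east–west.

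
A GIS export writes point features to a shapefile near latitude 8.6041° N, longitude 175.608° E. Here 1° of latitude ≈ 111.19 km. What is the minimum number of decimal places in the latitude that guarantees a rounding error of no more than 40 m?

4

One degree of latitude covers 111190 m.
N decimal places → at most half a unit in the last place, 0.5 × 10⁻ᴺ° = 111190/2 × 10⁻ᴺ m.
Setting 55595 × 10⁻ᴺ ≤ 40 gives 10ᴺ ≥ 1390, i.e. N ≥ 3.14.
So 4 decimal places suffice (5.56 m); 3 would allow up to 55.6 m.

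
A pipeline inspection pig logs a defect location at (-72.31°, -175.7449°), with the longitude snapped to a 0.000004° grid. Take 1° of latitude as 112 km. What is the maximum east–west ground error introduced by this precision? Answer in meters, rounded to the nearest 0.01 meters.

0.07 meters

With a 0.000004° grid the true value lies within half a step, ±0.000004°/2 = ±2e-06°, of the stored one.
One degree of longitude at 72.31° is 112000 × cos 72.31° ≈ 112000 × 0.3039 = 34033.1 m.
East–west error: 2e-06° × 34033.1 m/° ≈ 0.0680662 m.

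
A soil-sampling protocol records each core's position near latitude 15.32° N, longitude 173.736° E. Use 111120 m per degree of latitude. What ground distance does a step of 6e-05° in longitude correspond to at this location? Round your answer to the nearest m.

One degree of longitude here spans 111120 × cos 15.32° = 111120 × 0.9645 ≈ 107171 m; 6e-05° of that is 6.43028 m.

6 m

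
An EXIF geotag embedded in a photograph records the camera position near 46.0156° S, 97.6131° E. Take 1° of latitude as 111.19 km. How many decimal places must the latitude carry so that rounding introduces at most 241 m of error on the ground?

3

One degree of latitude covers 111190 m.
N decimal places → at most half a unit in the last place, 0.5 × 10⁻ᴺ° = 111190/2 × 10⁻ᴺ m.
Need 0.5 × 111190 × 10⁻ᴺ ≤ 241 → 10⁻ᴺ ≤ 4.335e-03, so N ≥ 2.36.
So 3 decimal places suffice (55.6 m); 2 would allow up to 556 m.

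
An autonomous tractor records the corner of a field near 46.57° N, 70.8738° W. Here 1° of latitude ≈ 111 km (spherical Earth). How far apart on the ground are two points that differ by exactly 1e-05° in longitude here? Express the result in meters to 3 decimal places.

One degree of longitude here spans 111000 × cos 46.57° = 111000 × 0.6875 ≈ 76308.9 m; 1e-05° of that is 0.763089 m.

0.763 meters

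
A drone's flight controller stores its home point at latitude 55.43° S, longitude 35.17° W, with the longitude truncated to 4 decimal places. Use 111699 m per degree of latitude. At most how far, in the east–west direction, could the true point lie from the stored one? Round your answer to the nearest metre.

6 metres

Truncating at 4 decimal places can drop up to a full unit in the last place, so the longitude may be off by as much as 0.0001°.
Parallels shrink by cos φ, so at 55.43° a degree of longitude is 111699 × 0.5674 ≈ 63379.4 m.
So at most 0.0001° × 63379.4 ≈ 6.33794 m east–west.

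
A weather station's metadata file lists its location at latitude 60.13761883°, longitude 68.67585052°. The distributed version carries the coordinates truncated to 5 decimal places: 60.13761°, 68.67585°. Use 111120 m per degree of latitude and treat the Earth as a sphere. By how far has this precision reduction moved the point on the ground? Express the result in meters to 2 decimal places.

0.98 meters

Δlat = 60.13761883 − 60.13761 = +0.00000883°; Δlon = 68.67585052 − 68.67585 = +0.00000052°.
North–south shift: 0.00000883 × 111120 = 0.98119 m.
East–west at this latitude: 0.00000052° × 111120 × cos 60.1376° ≈ 0.00000052 × 55328.7 = 0.0287709 m.
Distance: √(0.98119² + 0.0287709²) ≈ 0.981611 m.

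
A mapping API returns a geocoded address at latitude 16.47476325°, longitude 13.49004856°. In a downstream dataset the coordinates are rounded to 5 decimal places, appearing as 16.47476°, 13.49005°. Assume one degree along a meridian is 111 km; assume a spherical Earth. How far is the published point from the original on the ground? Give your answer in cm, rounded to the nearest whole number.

Δlat = 16.47476325 − 16.47476 = +0.00000325°; Δlon = 13.49004856 − 13.49005 = -0.00000144°.
North–south shift: 0.00000325 × 111000 = 0.36075 m.
E–W at 16.4748°: -0.00000144° × 111000 × cos 16.4748° = -0.00000144 × 111000 × 0.9589 ≈ -0.153278 m.
Hypotenuse of the two orthogonal shifts: √(0.36075² + 0.153278²) = 0.391963 m.
That is 0.391963 m = 39.196 cm.

39 cm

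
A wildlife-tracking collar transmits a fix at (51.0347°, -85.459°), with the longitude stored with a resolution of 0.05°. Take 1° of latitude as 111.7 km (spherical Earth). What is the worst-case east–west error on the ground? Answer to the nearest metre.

With a 0.05° grid the true value lies within half a step, ±0.05°/2 = ±0.025°, of the stored one.
One degree of longitude at 51.0347° is 111700 × cos 51.0347° ≈ 111700 × 0.6288 = 70242.5 m.
Maximum E–W displacement: 0.025 × 70242.5 = 1756.06 m.

1756 metres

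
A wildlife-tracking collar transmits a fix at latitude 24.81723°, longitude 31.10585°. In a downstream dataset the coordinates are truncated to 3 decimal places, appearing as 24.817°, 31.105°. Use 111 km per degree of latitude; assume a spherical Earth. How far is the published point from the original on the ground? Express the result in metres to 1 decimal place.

The latitude changed by +0.00023° and the longitude by +0.00085°.
North–south shift: 0.00023 × 111000 = 25.53 m.
E–W at 24.817°: 0.00085° × 111000 × cos 24.817° = 0.00085 × 111000 × 0.9077 ≈ 85.6371 m.
Hypotenuse of the two orthogonal shifts: √(25.53² + 85.6371²) = 89.3616 m.

89.4 metres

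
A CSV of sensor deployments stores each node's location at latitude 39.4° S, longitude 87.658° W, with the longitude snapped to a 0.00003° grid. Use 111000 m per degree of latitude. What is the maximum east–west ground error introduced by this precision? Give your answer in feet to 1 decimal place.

With a 0.00003° grid the true value lies within half a step, ±0.00003°/2 = ±1.5e-05°, of the stored one.
At latitude 39.4° a degree of longitude spans 111000 m × cos 39.4° = 111000 × 0.7727 ≈ 85773.4 m.
So at most 1.5e-05° × 85773.4 ≈ 1.2866 m east–west.
In feet: 1.2866 m ÷ 0.3048 ≈ 4.2211 ft.

4.2 feet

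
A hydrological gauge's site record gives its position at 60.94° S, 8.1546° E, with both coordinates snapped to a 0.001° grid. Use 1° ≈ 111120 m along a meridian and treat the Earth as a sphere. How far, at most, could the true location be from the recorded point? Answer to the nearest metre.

62 metres

With a 0.001° grid the true value lies within half a step, ±0.001°/2 = ±0.0005°, of the stored one.
N–S: 0.0005° × 111120 m/° = 55.56 m.
E–W at 60.94°: 0.0005° × 111120 × cos 60.94° = 0.0005 × 111120 × 0.4857 ≈ 26.9869 m.
The two errors are perpendicular, so the maximum displacement is √(55.56² + 26.9869²) ≈ 61.7674 m.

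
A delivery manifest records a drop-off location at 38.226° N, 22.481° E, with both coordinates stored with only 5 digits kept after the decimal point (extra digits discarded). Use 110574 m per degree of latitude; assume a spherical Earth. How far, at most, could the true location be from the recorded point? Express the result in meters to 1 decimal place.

1.4 meters

Truncating at 5 decimal places can drop up to a full unit in the last place, so each coordinate may be off by as much as 1e-05°.
Latitude error → 1e-05 × 110574 = 1.10574 m along the meridian.
E–W at 38.226°: 1e-05° × 110574 × cos 38.226° = 1e-05 × 110574 × 0.7856 ≈ 0.868643 m.
Combining orthogonally: (1.10574² + 0.868643²)^½ ≈ 1.40613 m.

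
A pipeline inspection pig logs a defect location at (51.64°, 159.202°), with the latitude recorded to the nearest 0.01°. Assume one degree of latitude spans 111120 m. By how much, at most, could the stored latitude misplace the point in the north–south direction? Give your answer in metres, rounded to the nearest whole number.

556 metres

Rounding to 2 decimal places leaves the latitude within ±0.005° of the true value.
So the N–S error is at most 0.005 × 111120 = 555.6 m.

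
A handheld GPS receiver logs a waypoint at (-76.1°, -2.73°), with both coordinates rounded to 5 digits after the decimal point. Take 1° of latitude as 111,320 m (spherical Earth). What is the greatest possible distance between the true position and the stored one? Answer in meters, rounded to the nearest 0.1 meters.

Rounding to 5 decimal places leaves each coordinate within ±5e-06° of the true value.
North–south component: 5e-06° × 111320 = 0.5566 m.
Longitude error → 5e-06 × 111320 × cos 76.1° = 5e-06 × 111320 × 0.2402 ≈ 0.133711 m.
Worst case both components are at the extreme and orthogonal: √(0.5566² + 0.133711²) ≈ 0.572435 m.

0.6 meters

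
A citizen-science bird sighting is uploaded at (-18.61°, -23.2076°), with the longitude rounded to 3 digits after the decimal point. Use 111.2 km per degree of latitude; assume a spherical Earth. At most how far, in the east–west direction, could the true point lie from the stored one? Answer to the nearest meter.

53 meters

Rounding to 3 decimal places leaves the longitude within ±0.0005° of the true value.
One degree of longitude at 18.61° is 111200 × cos 18.61° ≈ 111200 × 0.9477 = 105386 m.
Maximum E–W displacement: 0.0005 × 105386 = 52.6928 m.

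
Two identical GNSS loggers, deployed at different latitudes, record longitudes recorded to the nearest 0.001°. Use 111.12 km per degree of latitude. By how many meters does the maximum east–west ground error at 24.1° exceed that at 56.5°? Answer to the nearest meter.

20 meters

Rounding to 3 decimal places leaves the longitude within ±0.0005° of the true value.
At 24.1°: 0.0005° × 111120 × cos 24.1° = 0.0005 × 111120 × 0.9128 ≈ 50.717 m.
Error at 56.5° = 0.0005° × 111120 × cos 56.5° ≈ 55.56 × 0.5519 = 30.666 m.
Difference: 50.717 − 30.666 = 20.051 m.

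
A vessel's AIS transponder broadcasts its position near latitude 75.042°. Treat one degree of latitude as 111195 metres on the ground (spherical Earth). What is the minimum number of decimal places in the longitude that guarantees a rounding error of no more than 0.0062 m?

At 75.042° one degree of longitude covers 111195 × cos 75.042° ≈ 111195 × 0.2581 ≈ 28700.6 m.
With N decimal places the half-ulp bound is 0.5·10⁻ᴺ°, or 0.5·10⁻ᴺ × 28700.6 m on the ground.
Need 0.5 × 28700.6 × 10⁻ᴺ ≤ 0.0062 → 10⁻ᴺ ≤ 4.320e-07, so N ≥ 6.36.
So 7 decimal places suffice (0.00144 m); 6 would allow up to 0.0144 m.

7 decimal places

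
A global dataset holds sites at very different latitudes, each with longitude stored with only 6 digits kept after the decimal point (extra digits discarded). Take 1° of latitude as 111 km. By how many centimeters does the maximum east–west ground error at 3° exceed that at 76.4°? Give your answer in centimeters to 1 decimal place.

8.5 centimeters

Truncating at 6 decimal places can drop up to a full unit in the last place, so the longitude may be off by as much as 1e-06°.
Error at 3° = 1e-06° × 111000 × cos 3° ≈ 0.111 × 0.9986 = 0.11085 m.
Error at 76.4° = 1e-06° × 111000 × cos 76.4° ≈ 0.111 × 0.2351 = 0.026101 m.
Difference: 0.11085 − 0.026101 = 0.084747 m.
That is 0.0847471 m = 8.4747 cm.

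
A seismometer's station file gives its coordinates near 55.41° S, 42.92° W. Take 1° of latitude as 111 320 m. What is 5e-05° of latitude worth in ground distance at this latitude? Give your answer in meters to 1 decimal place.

5.6 meters

5e-05° × 111320 m/° = 5.566 m.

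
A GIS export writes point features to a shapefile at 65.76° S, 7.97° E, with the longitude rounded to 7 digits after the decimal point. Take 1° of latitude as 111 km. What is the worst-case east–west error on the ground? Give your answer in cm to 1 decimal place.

0.2 cm

Rounding to 7 decimal places leaves the longitude within ±5e-08° of the true value.
One degree of longitude at 65.76° is 111000 × cos 65.76° ≈ 111000 × 0.4106 = 45572.1 m.
Maximum E–W displacement: 5e-08 × 45572.1 = 0.00227861 m.
That is 0.00227861 m = 0.22786 cm.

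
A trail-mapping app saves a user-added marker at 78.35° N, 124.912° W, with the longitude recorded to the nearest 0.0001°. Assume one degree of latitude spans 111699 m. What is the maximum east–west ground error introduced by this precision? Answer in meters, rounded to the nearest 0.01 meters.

1.13 meters

Rounding to 4 decimal places leaves the longitude within ±5e-05° of the true value.
One degree of longitude at 78.35° is 111699 × cos 78.35° ≈ 111699 × 0.2019 = 22555.7 m.
East–west error: 5e-05° × 22555.7 m/° ≈ 1.12778 m.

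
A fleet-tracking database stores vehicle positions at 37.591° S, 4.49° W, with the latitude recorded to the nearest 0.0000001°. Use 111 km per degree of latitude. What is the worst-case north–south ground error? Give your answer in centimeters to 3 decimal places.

0.555 centimeters

Rounding to 7 decimal places leaves the latitude within ±5e-08° of the true value.
So the N–S error is at most 5e-08 × 111000 = 0.00555 m.
That is 0.00555 m = 0.555 cm.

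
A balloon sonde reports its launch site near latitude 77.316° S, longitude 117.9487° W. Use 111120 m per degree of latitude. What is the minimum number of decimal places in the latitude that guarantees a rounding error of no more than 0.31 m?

One degree of latitude covers 111120 m.
N decimal places → at most half a unit in the last place, 0.5 × 10⁻ᴺ° = 111120/2 × 10⁻ᴺ m.
Setting 55560 × 10⁻ᴺ ≤ 0.31 gives 10ᴺ ≥ 1.792e+05, i.e. N ≥ 5.25.
So 6 decimal places suffice (0.0556 m); 5 would allow up to 0.556 m.

6 decimal places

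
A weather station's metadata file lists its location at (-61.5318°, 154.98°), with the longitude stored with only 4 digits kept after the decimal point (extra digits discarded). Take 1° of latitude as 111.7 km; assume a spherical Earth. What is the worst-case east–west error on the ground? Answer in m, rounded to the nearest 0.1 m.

Truncating at 4 decimal places can drop up to a full unit in the last place, so the longitude may be off by as much as 0.0001°.
One degree of longitude at 61.5318° is 111700 × cos 61.5318° ≈ 111700 × 0.4767 = 53244.1 m.
So at most 0.0001° × 53244.1 ≈ 5.32441 m east–west.

5.3 m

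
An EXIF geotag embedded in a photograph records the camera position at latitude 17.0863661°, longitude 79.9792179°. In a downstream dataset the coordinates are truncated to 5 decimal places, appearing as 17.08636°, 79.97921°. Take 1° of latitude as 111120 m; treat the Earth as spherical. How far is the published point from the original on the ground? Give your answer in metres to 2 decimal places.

The latitude changed by +0.0000061° and the longitude by +0.0000079°.
N–S: 0.0000061° × 111120 m/° = 0.677832 m.
E–W at 17.0864°: 0.0000079° × 111120 × cos 17.0864° = 0.0000079 × 111120 × 0.9559 ≈ 0.839102 m.
Combined displacement = (0.677832² + 0.839102²)^½ ≈ 1.07868 m.

1.08 metres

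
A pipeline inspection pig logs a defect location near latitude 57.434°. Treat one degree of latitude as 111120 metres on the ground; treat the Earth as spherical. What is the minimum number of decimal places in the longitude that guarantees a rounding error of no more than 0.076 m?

6

At 57.434° one degree of longitude covers 111120 × cos 57.434° ≈ 111120 × 0.5383 ≈ 59812.6 m.
Rounding to N decimal places gives at most 0.5 × 10⁻ᴺ degrees of error, i.e. 0.5 × 10⁻ᴺ × 59812.6 m.
Need 0.5 × 59812.6 × 10⁻ᴺ ≤ 0.076 → 10⁻ᴺ ≤ 2.541e-06, so N ≥ 5.59.
At 5 places the error can reach 0.299 m, but 6 places keeps it to 0.0299 m.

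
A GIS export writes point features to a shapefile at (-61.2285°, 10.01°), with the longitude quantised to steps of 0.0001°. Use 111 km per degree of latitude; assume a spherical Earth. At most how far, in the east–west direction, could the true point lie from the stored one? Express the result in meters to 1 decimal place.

2.7 meters

With a 0.0001° grid the true value lies within half a step, ±0.0001°/2 = ±5e-05°, of the stored one.
Parallels shrink by cos φ, so at 61.2285° a degree of longitude is 111000 × 0.4813 ≈ 53426.3 m.
So at most 5e-05° × 53426.3 ≈ 2.67131 m east–west.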